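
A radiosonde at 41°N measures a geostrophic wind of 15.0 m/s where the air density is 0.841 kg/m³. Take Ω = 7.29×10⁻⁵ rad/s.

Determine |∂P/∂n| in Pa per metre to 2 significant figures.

Coriolis parameter at 41°N:
f = 2Ω sin φ = 2 × 7.29×10⁻⁵ × sin 41° = 9.57×10⁻⁵ s⁻¹
Geostrophic balance rearranged: |∂P/∂n| = f ρ V_g
|∂P/∂n| = 9.57×10⁻⁵ × 0.841 × 15.0 = 1.21×10⁻³ Pa/m

1.2×10⁻³ Pa/m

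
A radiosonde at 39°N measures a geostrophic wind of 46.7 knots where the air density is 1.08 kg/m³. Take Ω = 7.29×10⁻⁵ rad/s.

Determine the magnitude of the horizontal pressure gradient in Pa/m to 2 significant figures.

Coriolis parameter at 39°N:
f = 2Ω sin φ = 2 × 7.29×10⁻⁵ × sin 39° = 9.18×10⁻⁵ s⁻¹
Wind speed in SI: 46.7 knots = 24.0 m/s
Geostrophic balance rearranged: |∂P/∂n| = f ρ V_g
|∂P/∂n| = 9.18×10⁻⁵ × 1.08 × 24.0 = 2.38×10⁻³ Pa/m

2.4×10⁻³ Pa/m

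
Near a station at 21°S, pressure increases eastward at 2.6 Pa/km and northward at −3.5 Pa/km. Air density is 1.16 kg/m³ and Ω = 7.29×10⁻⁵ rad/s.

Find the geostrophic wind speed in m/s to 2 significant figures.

Coriolis parameter at 21°S:
f = 2Ω sin φ = 2 × 7.29×10⁻⁵ × sin 21° = 5.23×10⁻⁵ s⁻¹
In the Southern Hemisphere f is negative: f = −5.23×10⁻⁵ s⁻¹.
Component geostrophic relations (x east, y north):
u_g = −(1/(fρ)) ∂P/∂y,  v_g = (1/(fρ)) ∂P/∂x
u_g = −(−3.5×10⁻³)/(−5.23×10⁻⁵ × 1.16) = −57.7 m/s;  v_g = (2.6×10⁻³)/(−5.23×10⁻⁵ × 1.16) = −42.9 m/s
|V_g| = √(u_g² + v_g²) = 71.9 m/s

72 m/s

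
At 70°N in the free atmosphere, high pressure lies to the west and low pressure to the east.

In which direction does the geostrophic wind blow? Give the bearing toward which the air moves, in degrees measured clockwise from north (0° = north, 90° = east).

The pressure-gradient force points toward the east (bearing 090°).
Geostrophic balance: in the Northern Hemisphere the Coriolis force deflects motion to the right, so the geostrophic wind blows 90° to the right of the pressure-gradient force (low pressure on the left).
Rotating 090° by 90° clockwise gives 180° — the wind blows toward the south.

180°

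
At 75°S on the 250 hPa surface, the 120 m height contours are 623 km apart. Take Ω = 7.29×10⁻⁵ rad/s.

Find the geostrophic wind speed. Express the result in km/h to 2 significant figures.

Coriolis parameter at 75°S:
f = 2Ω sin φ = 2 × 7.29×10⁻⁵ × sin 75° = 1.41×10⁻⁴ s⁻¹
Height gradient: |∂Z/∂n| = 120 m / 623000 m = 1.93×10⁻⁴
On a pressure surface, geostrophic balance gives V_g = (g/f)|∂Z/∂n|:
V_g = 9.81 × 1.93×10⁻⁴ / 1.41×10⁻⁴ = 13.4 m/s
Converting: 13.4 m/s × 3.6 = 48 km/h

48 km/h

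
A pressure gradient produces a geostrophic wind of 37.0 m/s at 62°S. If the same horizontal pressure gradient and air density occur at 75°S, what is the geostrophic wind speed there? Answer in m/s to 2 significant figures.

34 m/s

With the same pressure gradient and density, V_g ∝ 1/f ∝ 1/sin φ.
V₂ = V₁ · sin φ₁ / sin φ₂ = 37.0 × sin 62° / sin 75°
V₂ = 37.0 × 0.8829/0.9659 = 34 m/s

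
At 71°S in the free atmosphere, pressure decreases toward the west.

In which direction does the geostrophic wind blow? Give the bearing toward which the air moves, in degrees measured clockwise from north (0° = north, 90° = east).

180°

The pressure-gradient force points toward the west (bearing 270°).
Geostrophic balance: in the Southern Hemisphere the Coriolis force deflects motion to the left, so the geostrophic wind blows 90° to the left of the pressure-gradient force (low pressure on the right).
Rotating 270° by 90° counterclockwise gives 180° — the wind blows toward the south.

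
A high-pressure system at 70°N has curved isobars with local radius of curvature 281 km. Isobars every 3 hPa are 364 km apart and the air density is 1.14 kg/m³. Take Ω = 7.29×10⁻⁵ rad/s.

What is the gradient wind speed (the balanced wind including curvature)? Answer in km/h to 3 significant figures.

22.7 km/h

Coriolis parameter at 70°N:
f = 2Ω sin φ = 2 × 7.29×10⁻⁵ × sin 70° = 1.37×10⁻⁴ s⁻¹
Pressure gradient: |∂P/∂n| = 300 Pa / 364000 m = 8.24×10⁻⁴ Pa/m
Geostrophic speed: V_g = |∂P/∂n|/(fρ) = 8.24×10⁻⁴/(1.37×10⁻⁴ × 1.14) = 5.28 m/s
Around a high, pressure-gradient force acts outward with centrifugal, so Coriolis balances both:
fV = (1/ρ)|∂P/∂n| + V²/R  →  V² − fR·V + fR·V_g = 0
With fR = 1.37×10⁻⁴ × 281×10³ m = 38.5 m/s:
V = [fR − √((fR)² − 4 fR V_g)]/2 = [38.5 − √(38.5² − 4×38.5×5.28)]/2 = 6.31 m/s
Supergeostrophic (V > V_g = 5.28 m/s), as expected around a high.
Converting: 6.31 m/s × 3.6 = 22.7 km/h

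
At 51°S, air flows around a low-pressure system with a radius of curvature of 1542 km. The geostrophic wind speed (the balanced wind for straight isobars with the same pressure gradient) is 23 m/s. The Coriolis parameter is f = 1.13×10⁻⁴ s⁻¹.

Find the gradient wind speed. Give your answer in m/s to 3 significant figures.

Around a low, centrifugal force acts outward with Coriolis, so pressure-gradient force balances both:
(1/ρ)|∂P/∂n| = fV + V²/R  →  V² + fR·V − fR·V_g = 0
With fR = 1.13×10⁻⁴ × 1542×10³ m = 174 m/s:
V = [−fR + √((fR)² + 4 fR V_g)]/2 = [−174 + √(174² + 4×174×23)]/2 = 20.6 m/s
Subgeostrophic (V < V_g = 23 m/s), as expected around a low.

20.6 m/s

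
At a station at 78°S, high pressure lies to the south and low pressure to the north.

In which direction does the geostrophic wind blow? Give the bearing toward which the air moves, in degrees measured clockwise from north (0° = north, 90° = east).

The pressure-gradient force points toward the north (bearing 000°).
Geostrophic balance: in the Southern Hemisphere the Coriolis force deflects motion to the left, so the geostrophic wind blows 90° to the left of the pressure-gradient force (low pressure on the right).
Rotating 000° by 90° counterclockwise gives 270° — the wind blows toward the west.

270°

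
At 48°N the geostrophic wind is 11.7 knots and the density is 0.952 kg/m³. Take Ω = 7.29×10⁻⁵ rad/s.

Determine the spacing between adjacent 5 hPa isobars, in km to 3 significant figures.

Coriolis parameter at 48°N:
f = 2Ω sin φ = 2 × 7.29×10⁻⁵ × sin 48° = 1.08×10⁻⁴ s⁻¹
Wind speed in SI: 11.7 knots = 6.02 m/s
Geostrophic balance rearranged: |∂P/∂n| = f ρ V_g
|∂P/∂n| = 1.08×10⁻⁴ × 0.952 × 6.02 = 6.21×10⁻⁴ Pa/m
Isobar spacing: Δn = ΔP/|∂P/∂n| = 500 Pa / 6.21×10⁻⁴ Pa/m = 805338 m ≈ 805 km

805 km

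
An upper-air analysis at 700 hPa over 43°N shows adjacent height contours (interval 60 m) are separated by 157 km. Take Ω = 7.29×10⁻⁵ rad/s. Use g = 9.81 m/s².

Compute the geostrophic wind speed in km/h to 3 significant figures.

Coriolis parameter at 43°N:
f = 2Ω sin φ = 2 × 7.29×10⁻⁵ × sin 43° = 9.94×10⁻⁵ s⁻¹
Height gradient: |∂Z/∂n| = 60 m / 157000 m = 3.82×10⁻⁴
On a pressure surface, geostrophic balance gives V_g = (g/f)|∂Z/∂n|:
V_g = 9.81 × 3.82×10⁻⁴ / 9.94×10⁻⁵ = 37.7 m/s
Converting: 37.7 m/s × 3.6 = 136 km/h

136 km/h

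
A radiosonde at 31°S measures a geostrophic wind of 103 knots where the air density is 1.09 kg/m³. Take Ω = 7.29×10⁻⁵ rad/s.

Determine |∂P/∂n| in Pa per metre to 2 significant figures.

4.3×10⁻³ Pa/m

Coriolis parameter at 31°S:
f = 2Ω sin φ = 2 × 7.29×10⁻⁵ × sin 31° = 7.51×10⁻⁵ s⁻¹
Wind speed in SI: 103 knots = 53.0 m/s
Geostrophic balance rearranged: |∂P/∂n| = f ρ V_g
|∂P/∂n| = 7.51×10⁻⁵ × 1.09 × 53.0 = 4.34×10⁻³ Pa/m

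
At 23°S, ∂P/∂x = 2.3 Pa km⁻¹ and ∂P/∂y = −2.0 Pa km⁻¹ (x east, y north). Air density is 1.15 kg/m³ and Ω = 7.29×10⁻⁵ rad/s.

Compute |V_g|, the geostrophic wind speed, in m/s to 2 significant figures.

Coriolis parameter at 23°S:
f = 2Ω sin φ = 2 × 7.29×10⁻⁵ × sin 23° = 5.70×10⁻⁵ s⁻¹
In the Southern Hemisphere f is negative: f = −5.70×10⁻⁵ s⁻¹.
Component geostrophic relations (x east, y north):
u_g = −(1/(fρ)) ∂P/∂y,  v_g = (1/(fρ)) ∂P/∂x
u_g = −(−2.0×10⁻³)/(−5.70×10⁻⁵ × 1.15) = −30.5 m/s;  v_g = (2.3×10⁻³)/(−5.70×10⁻⁵ × 1.15) = −35.1 m/s
|V_g| = √(u_g² + v_g²) = 46.5 m/s

47 m/s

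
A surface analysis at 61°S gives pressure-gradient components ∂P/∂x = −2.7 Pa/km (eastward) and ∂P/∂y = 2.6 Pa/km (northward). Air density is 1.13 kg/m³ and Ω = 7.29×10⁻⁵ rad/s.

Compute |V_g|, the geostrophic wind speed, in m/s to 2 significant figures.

Coriolis parameter at 61°S:
f = 2Ω sin φ = 2 × 7.29×10⁻⁵ × sin 61° = 1.28×10⁻⁴ s⁻¹
In the Southern Hemisphere f is negative: f = −1.28×10⁻⁴ s⁻¹.
Component geostrophic relations (x east, y north):
u_g = −(1/(fρ)) ∂P/∂y,  v_g = (1/(fρ)) ∂P/∂x
u_g = −(2.6×10⁻³)/(−1.28×10⁻⁴ × 1.13) = 18.0 m/s;  v_g = (−2.7×10⁻³)/(−1.28×10⁻⁴ × 1.13) = 18.7 m/s
|V_g| = √(u_g² + v_g²) = 26.0 m/s

26 m/s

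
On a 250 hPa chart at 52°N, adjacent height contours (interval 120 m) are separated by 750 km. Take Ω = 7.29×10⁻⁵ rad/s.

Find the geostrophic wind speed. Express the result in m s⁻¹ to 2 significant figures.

Coriolis parameter at 52°N:
f = 2Ω sin φ = 2 × 7.29×10⁻⁵ × sin 52° = 1.15×10⁻⁴ s⁻¹
Height gradient: |∂Z/∂n| = 120 m / 750000 m = 1.60×10⁻⁴
On a pressure surface, geostrophic balance gives V_g = (g/f)|∂Z/∂n|:
V_g = 9.81 × 1.60×10⁻⁴ / 1.15×10⁻⁴ = 13.7 m/s

14 m s⁻¹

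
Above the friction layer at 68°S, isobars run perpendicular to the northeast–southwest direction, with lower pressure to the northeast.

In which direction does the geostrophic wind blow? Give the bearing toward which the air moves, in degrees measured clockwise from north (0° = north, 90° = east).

The pressure-gradient force points toward the northeast (bearing 045°).
Geostrophic balance: in the Southern Hemisphere the Coriolis force deflects motion to the left, so the geostrophic wind blows 90° to the left of the pressure-gradient force (low pressure on the right).
Rotating 045° by 90° counterclockwise gives 315° — the wind blows toward the northwest.

315°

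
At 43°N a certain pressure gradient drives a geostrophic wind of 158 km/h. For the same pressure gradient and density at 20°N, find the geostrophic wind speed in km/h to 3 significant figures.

With the same pressure gradient and density, V_g ∝ 1/f ∝ 1/sin φ.
V₂ = V₁ · sin φ₁ / sin φ₂ = 158 × sin 43° / sin 20°
V₂ = 158 × 0.6820/0.3420 = 315 km/h

315 km/h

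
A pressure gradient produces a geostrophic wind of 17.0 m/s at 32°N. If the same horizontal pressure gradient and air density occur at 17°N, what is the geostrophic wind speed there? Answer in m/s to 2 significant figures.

With the same pressure gradient and density, V_g ∝ 1/f ∝ 1/sin φ.
V₂ = V₁ · sin φ₁ / sin φ₂ = 17.0 × sin 32° / sin 17°
V₂ = 17.0 × 0.5299/0.2924 = 31 m/s

31 m/s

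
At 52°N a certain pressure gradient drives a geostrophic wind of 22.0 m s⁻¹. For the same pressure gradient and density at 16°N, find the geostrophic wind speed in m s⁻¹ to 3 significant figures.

With the same pressure gradient and density, V_g ∝ 1/f ∝ 1/sin φ.
V₂ = V₁ · sin φ₁ / sin φ₂ = 22.0 × sin 52° / sin 16°
V₂ = 22.0 × 0.7880/0.2756 = 62.9 m s⁻¹

62.9 m s⁻¹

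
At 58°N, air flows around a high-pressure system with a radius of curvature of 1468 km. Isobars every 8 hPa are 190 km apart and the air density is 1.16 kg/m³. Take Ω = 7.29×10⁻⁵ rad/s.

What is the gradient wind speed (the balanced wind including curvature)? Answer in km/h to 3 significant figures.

Coriolis parameter at 58°N:
f = 2Ω sin φ = 2 × 7.29×10⁻⁵ × sin 58° = 1.24×10⁻⁴ s⁻¹
Pressure gradient: |∂P/∂n| = 800 Pa / 190000 m = 4.21×10⁻³ Pa/m
Geostrophic speed: V_g = |∂P/∂n|/(fρ) = 4.21×10⁻³/(1.24×10⁻⁴ × 1.16) = 29.4 m/s
Around a high, pressure-gradient force acts outward with centrifugal, so Coriolis balances both:
fV = (1/ρ)|∂P/∂n| + V²/R  →  V² − fR·V + fR·V_g = 0
With fR = 1.24×10⁻⁴ × 1468×10³ m = 182 m/s:
V = [fR − √((fR)² − 4 fR V_g)]/2 = [182 − √(182² − 4×182×29.4)]/2 = 36.8 m/s
Supergeostrophic (V > V_g = 29.4 m/s), as expected around a high.
Converting: 36.8 m/s × 3.6 = 133 km/h

133 km/h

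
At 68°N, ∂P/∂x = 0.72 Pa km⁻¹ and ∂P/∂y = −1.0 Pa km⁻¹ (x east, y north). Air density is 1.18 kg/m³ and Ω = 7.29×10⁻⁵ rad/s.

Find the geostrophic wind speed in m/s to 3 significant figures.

Coriolis parameter at 68°N:
f = 2Ω sin φ = 2 × 7.29×10⁻⁵ × sin 68° = 1.35×10⁻⁴ s⁻¹
Component geostrophic relations (x east, y north):
u_g = −(1/(fρ)) ∂P/∂y,  v_g = (1/(fρ)) ∂P/∂x
u_g = −(−1.0×10⁻³)/(1.35×10⁻⁴ × 1.18) = 6.27 m/s;  v_g = (0.72×10⁻³)/(1.35×10⁻⁴ × 1.18) = 4.51 m/s
|V_g| = √(u_g² + v_g²) = 7.72 m/s

7.72 m/s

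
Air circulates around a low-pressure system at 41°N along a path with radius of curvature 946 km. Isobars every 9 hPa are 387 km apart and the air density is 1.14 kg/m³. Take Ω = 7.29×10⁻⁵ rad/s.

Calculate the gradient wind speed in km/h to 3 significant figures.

64.1 km/h

Coriolis parameter at 41°N:
f = 2Ω sin φ = 2 × 7.29×10⁻⁵ × sin 41° = 9.57×10⁻⁵ s⁻¹
Pressure gradient: |∂P/∂n| = 900 Pa / 387000 m = 2.33×10⁻³ Pa/m
Geostrophic speed: V_g = |∂P/∂n|/(fρ) = 2.33×10⁻³/(9.57×10⁻⁵ × 1.14) = 21.3 m/s
Around a low, centrifugal force acts outward with Coriolis, so pressure-gradient force balances both:
(1/ρ)|∂P/∂n| = fV + V²/R  →  V² + fR·V − fR·V_g = 0
With fR = 9.57×10⁻⁵ × 946×10³ m = 90.5 m/s:
V = [−fR + √((fR)² + 4 fR V_g)]/2 = [−90.5 + √(90.5² + 4×90.5×21.3)]/2 = 17.8 m/s
Subgeostrophic (V < V_g = 21.3 m/s), as expected around a low.
Converting: 17.8 m/s × 3.6 = 64.1 km/h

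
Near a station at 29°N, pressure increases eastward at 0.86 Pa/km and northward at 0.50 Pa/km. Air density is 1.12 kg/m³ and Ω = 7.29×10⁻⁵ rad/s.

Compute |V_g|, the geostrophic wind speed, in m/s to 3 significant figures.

12.6 m/s

Coriolis parameter at 29°N:
f = 2Ω sin φ = 2 × 7.29×10⁻⁵ × sin 29° = 7.07×10⁻⁵ s⁻¹
Component geostrophic relations (x east, y north):
u_g = −(1/(fρ)) ∂P/∂y,  v_g = (1/(fρ)) ∂P/∂x
u_g = −(0.50×10⁻³)/(7.07×10⁻⁵ × 1.12) = −6.32 m/s;  v_g = (0.86×10⁻³)/(7.07×10⁻⁵ × 1.12) = 10.9 m/s
|V_g| = √(u_g² + v_g²) = 12.6 m/s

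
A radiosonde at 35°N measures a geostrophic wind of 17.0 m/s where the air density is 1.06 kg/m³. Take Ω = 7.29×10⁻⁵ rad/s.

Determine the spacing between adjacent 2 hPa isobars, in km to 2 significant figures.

130 km

Coriolis parameter at 35°N:
f = 2Ω sin φ = 2 × 7.29×10⁻⁵ × sin 35° = 8.36×10⁻⁵ s⁻¹
Geostrophic balance rearranged: |∂P/∂n| = f ρ V_g
|∂P/∂n| = 8.36×10⁻⁵ × 1.06 × 17.0 = 1.51×10⁻³ Pa/m
Isobar spacing: Δn = ΔP/|∂P/∂n| = 200 Pa / 1.51×10⁻³ Pa/m = 132717 m ≈ 130 km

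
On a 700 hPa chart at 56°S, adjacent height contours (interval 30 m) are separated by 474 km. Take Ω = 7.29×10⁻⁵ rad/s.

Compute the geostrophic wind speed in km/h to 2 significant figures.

Coriolis parameter at 56°S:
f = 2Ω sin φ = 2 × 7.29×10⁻⁵ × sin 56° = 1.21×10⁻⁴ s⁻¹
Height gradient: |∂Z/∂n| = 30 m / 474000 m = 6.33×10⁻⁵
On a pressure surface, geostrophic balance gives V_g = (g/f)|∂Z/∂n|:
V_g = 9.81 × 6.33×10⁻⁵ / 1.21×10⁻⁴ = 5.14 m/s
Converting: 5.14 m/s × 3.6 = 18 km/h

18 km/h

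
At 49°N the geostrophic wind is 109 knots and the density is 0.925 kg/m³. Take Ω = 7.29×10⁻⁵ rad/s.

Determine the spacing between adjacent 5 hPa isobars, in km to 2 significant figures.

Coriolis parameter at 49°N:
f = 2Ω sin φ = 2 × 7.29×10⁻⁵ × sin 49° = 1.10×10⁻⁴ s⁻¹
Wind speed in SI: 109 knots = 56.1 m/s
Geostrophic balance rearranged: |∂P/∂n| = f ρ V_g
|∂P/∂n| = 1.10×10⁻⁴ × 0.925 × 56.1 = 5.71×10⁻³ Pa/m
Isobar spacing: Δn = ΔP/|∂P/∂n| = 500 Pa / 5.71×10⁻³ Pa/m = 87604 m ≈ 88 km

88 km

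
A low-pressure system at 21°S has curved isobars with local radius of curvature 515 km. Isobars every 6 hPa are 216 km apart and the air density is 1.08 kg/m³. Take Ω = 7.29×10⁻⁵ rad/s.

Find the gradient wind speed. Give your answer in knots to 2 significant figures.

49 knots

Coriolis parameter at 21°S:
f = 2Ω sin φ = 2 × 7.29×10⁻⁵ × sin 21° = 5.23×10⁻⁵ s⁻¹
Pressure gradient: |∂P/∂n| = 600 Pa / 216000 m = 2.78×10⁻³ Pa/m
Geostrophic speed: V_g = |∂P/∂n|/(fρ) = 2.78×10⁻³/(5.23×10⁻⁵ × 1.08) = 49.2 m/s
Around a low, centrifugal force acts outward with Coriolis, so pressure-gradient force balances both:
(1/ρ)|∂P/∂n| = fV + V²/R  →  V² + fR·V − fR·V_g = 0
With fR = 5.23×10⁻⁵ × 515×10³ m = 26.9 m/s:
V = [−fR + √((fR)² + 4 fR V_g)]/2 = [−26.9 + √(26.9² + 4×26.9×49.2)]/2 = 25.3 m/s
Subgeostrophic (V < V_g = 49.2 m/s), as expected around a low.
Converting: 25.3 m/s × 1.944 = 49 knots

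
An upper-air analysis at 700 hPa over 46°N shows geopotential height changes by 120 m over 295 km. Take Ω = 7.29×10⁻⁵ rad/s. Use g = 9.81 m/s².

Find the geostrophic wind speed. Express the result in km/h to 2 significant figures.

Coriolis parameter at 46°N:
f = 2Ω sin φ = 2 × 7.29×10⁻⁵ × sin 46° = 1.05×10⁻⁴ s⁻¹
Height gradient: |∂Z/∂n| = 120 m / 295000 m = 4.07×10⁻⁴
On a pressure surface, geostrophic balance gives V_g = (g/f)|∂Z/∂n|:
V_g = 9.81 × 4.07×10⁻⁴ / 1.05×10⁻⁴ = 38.0 m/s
Converting: 38.0 m/s × 3.6 = 140 km/h

140 km/h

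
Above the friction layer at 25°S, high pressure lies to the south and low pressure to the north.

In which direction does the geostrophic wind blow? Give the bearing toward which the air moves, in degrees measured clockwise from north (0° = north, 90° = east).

270°

The pressure-gradient force points toward the north (bearing 000°).
Geostrophic balance: in the Southern Hemisphere the Coriolis force deflects motion to the left, so the geostrophic wind blows 90° to the left of the pressure-gradient force (low pressure on the right).
Rotating 000° by 90° counterclockwise gives 270° — the wind blows toward the west.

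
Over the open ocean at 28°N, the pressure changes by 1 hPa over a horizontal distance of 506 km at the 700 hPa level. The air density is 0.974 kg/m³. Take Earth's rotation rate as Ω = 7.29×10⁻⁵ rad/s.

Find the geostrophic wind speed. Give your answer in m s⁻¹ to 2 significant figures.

Coriolis parameter at 28°N:
f = 2Ω sin φ = 2 × 7.29×10⁻⁵ × sin 28° = 6.84×10⁻⁵ s⁻¹
Pressure gradient: |∂P/∂n| = 100 Pa / 506000 m = 1.98×10⁻⁴ Pa/m
Geostrophic balance (pressure-gradient force = Coriolis force):
V_g = (1/(fρ)) |∂P/∂n| = 1.98×10⁻⁴ / (6.84×10⁻⁵ × 0.974) = 2.96 m/s

3.0 m s⁻¹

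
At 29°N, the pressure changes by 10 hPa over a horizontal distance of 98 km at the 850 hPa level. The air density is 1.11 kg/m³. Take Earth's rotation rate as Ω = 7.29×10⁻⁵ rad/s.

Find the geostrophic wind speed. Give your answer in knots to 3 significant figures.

Coriolis parameter at 29°N:
f = 2Ω sin φ = 2 × 7.29×10⁻⁵ × sin 29° = 7.07×10⁻⁵ s⁻¹
Pressure gradient: |∂P/∂n| = 1000 Pa / 98000 m = 1.02×10⁻² Pa/m
Geostrophic balance (pressure-gradient force = Coriolis force):
V_g = (1/(fρ)) |∂P/∂n| = 1.02×10⁻² / (7.07×10⁻⁵ × 1.11) = 130 m/s
Converting: 130 m/s × 1.944 = 253 knots

253 knots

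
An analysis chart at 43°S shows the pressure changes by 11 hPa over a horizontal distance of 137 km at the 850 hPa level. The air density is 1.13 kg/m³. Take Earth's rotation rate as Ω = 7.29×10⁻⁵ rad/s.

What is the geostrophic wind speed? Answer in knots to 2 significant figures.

Coriolis parameter at 43°S:
f = 2Ω sin φ = 2 × 7.29×10⁻⁵ × sin 43° = 9.94×10⁻⁵ s⁻¹
Pressure gradient: |∂P/∂n| = 1100 Pa / 137000 m = 8.03×10⁻³ Pa/m
Geostrophic balance (pressure-gradient force = Coriolis force):
V_g = (1/(fρ)) |∂P/∂n| = 8.03×10⁻³ / (9.94×10⁻⁵ × 1.13) = 71.5 m/s
Converting: 71.5 m/s × 1.944 = 140 knots

140 knots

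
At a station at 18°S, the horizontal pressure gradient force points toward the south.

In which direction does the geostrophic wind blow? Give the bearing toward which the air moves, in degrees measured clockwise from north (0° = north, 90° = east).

090°

The pressure-gradient force points toward the south (bearing 180°).
Geostrophic balance: in the Southern Hemisphere the Coriolis force deflects motion to the left, so the geostrophic wind blows 90° to the left of the pressure-gradient force (low pressure on the right).
Rotating 180° by 90° counterclockwise gives 090° — the wind blows toward the east.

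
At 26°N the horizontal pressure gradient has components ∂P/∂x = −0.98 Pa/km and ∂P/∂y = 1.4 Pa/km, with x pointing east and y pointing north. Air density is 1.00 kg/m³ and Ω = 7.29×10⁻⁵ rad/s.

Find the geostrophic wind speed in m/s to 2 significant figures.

27 m/s

Coriolis parameter at 26°N:
f = 2Ω sin φ = 2 × 7.29×10⁻⁵ × sin 26° = 6.39×10⁻⁵ s⁻¹
Component geostrophic relations (x east, y north):
u_g = −(1/(fρ)) ∂P/∂y,  v_g = (1/(fρ)) ∂P/∂x
u_g = −(1.4×10⁻³)/(6.39×10⁻⁵ × 1.00) = −21.9 m/s;  v_g = (−0.98×10⁻³)/(6.39×10⁻⁵ × 1.00) = −15.3 m/s
|V_g| = √(u_g² + v_g²) = 26.7 m/s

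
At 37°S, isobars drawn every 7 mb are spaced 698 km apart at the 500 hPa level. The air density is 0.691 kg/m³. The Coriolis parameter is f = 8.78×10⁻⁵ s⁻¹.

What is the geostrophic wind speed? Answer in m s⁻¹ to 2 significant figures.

Pressure gradient: |∂P/∂n| = 700 Pa / 698000 m = 1.00×10⁻³ Pa/m
Geostrophic balance (pressure-gradient force = Coriolis force):
V_g = (1/(fρ)) |∂P/∂n| = 1.00×10⁻³ / (8.78×10⁻⁵ × 0.691) = 16.5 m/s

17 m s⁻¹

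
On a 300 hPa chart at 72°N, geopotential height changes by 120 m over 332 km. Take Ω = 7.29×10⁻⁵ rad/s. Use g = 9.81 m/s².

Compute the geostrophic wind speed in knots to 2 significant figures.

50 knots

Coriolis parameter at 72°N:
f = 2Ω sin φ = 2 × 7.29×10⁻⁵ × sin 72° = 1.39×10⁻⁴ s⁻¹
Height gradient: |∂Z/∂n| = 120 m / 332000 m = 3.61×10⁻⁴
On a pressure surface, geostrophic balance gives V_g = (g/f)|∂Z/∂n|:
V_g = 9.81 × 3.61×10⁻⁴ / 1.39×10⁻⁴ = 25.6 m/s
Converting: 25.6 m/s × 1.944 = 50 knots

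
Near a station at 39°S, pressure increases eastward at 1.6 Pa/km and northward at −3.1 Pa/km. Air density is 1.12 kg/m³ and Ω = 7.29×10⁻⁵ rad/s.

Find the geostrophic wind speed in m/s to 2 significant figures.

34 m/s

Coriolis parameter at 39°S:
f = 2Ω sin φ = 2 × 7.29×10⁻⁵ × sin 39° = 9.18×10⁻⁵ s⁻¹
In the Southern Hemisphere f is negative: f = −9.18×10⁻⁵ s⁻¹.
Component geostrophic relations (x east, y north):
u_g = −(1/(fρ)) ∂P/∂y,  v_g = (1/(fρ)) ∂P/∂x
u_g = −(−3.1×10⁻³)/(−9.18×10⁻⁵ × 1.12) = −30.2 m/s;  v_g = (1.6×10⁻³)/(−9.18×10⁻⁵ × 1.12) = −15.6 m/s
|V_g| = √(u_g² + v_g²) = 33.9 m/s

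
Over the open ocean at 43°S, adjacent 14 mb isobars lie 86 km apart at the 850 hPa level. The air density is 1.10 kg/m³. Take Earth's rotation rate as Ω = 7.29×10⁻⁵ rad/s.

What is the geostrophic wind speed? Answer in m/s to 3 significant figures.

Coriolis parameter at 43°S:
f = 2Ω sin φ = 2 × 7.29×10⁻⁵ × sin 43° = 9.94×10⁻⁵ s⁻¹
Pressure gradient: |∂P/∂n| = 1400 Pa / 86000 m = 1.63×10⁻² Pa/m
Geostrophic balance (pressure-gradient force = Coriolis force):
V_g = (1/(fρ)) |∂P/∂n| = 1.63×10⁻² / (9.94×10⁻⁵ × 1.10) = 149 m/s

149 m/s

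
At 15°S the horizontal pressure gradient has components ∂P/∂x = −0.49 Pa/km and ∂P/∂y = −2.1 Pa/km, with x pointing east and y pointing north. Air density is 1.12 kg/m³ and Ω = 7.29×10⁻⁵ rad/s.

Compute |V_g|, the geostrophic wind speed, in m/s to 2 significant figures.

Coriolis parameter at 15°S:
f = 2Ω sin φ = 2 × 7.29×10⁻⁵ × sin 15° = 3.77×10⁻⁵ s⁻¹
In the Southern Hemisphere f is negative: f = −3.77×10⁻⁵ s⁻¹.
Component geostrophic relations (x east, y north):
u_g = −(1/(fρ)) ∂P/∂y,  v_g = (1/(fρ)) ∂P/∂x
u_g = −(−2.1×10⁻³)/(−3.77×10⁻⁵ × 1.12) = −49.7 m/s;  v_g = (−0.49×10⁻³)/(−3.77×10⁻⁵ × 1.12) = 11.6 m/s
|V_g| = √(u_g² + v_g²) = 51.0 m/s

51 m/s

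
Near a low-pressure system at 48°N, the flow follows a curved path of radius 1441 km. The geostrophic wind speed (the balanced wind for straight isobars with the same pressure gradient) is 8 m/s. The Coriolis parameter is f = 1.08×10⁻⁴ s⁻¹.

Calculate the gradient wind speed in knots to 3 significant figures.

14.8 knots

Around a low, centrifugal force acts outward with Coriolis, so pressure-gradient force balances both:
(1/ρ)|∂P/∂n| = fV + V²/R  →  V² + fR·V − fR·V_g = 0
With fR = 1.08×10⁻⁴ × 1441×10³ m = 156 m/s:
V = [−fR + √((fR)² + 4 fR V_g)]/2 = [−156 + √(156² + 4×156×8)]/2 = 7.63 m/s
Subgeostrophic (V < V_g = 8 m/s), as expected around a low.
Converting: 7.63 m/s × 1.944 = 14.8 knots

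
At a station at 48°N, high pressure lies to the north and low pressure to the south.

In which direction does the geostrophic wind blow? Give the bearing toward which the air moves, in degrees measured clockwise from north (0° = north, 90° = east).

270°

The pressure-gradient force points toward the south (bearing 180°).
Geostrophic balance: in the Northern Hemisphere the Coriolis force deflects motion to the right, so the geostrophic wind blows 90° to the right of the pressure-gradient force (low pressure on the left).
Rotating 180° by 90° clockwise gives 270° — the wind blows toward the west.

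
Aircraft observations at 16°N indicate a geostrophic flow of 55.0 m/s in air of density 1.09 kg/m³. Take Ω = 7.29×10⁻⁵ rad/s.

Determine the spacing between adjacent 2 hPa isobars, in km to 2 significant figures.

Coriolis parameter at 16°N:
f = 2Ω sin φ = 2 × 7.29×10⁻⁵ × sin 16° = 4.02×10⁻⁵ s⁻¹
Geostrophic balance rearranged: |∂P/∂n| = f ρ V_g
|∂P/∂n| = 4.02×10⁻⁵ × 1.09 × 55.0 = 2.41×10⁻³ Pa/m
Isobar spacing: Δn = ΔP/|∂P/∂n| = 200 Pa / 2.41×10⁻³ Pa/m = 83013 m ≈ 83 km

83 km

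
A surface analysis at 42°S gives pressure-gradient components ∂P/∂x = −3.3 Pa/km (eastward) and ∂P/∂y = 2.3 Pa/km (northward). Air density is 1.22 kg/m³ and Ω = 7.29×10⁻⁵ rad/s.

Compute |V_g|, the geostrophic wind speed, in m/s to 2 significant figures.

Coriolis parameter at 42°S:
f = 2Ω sin φ = 2 × 7.29×10⁻⁵ × sin 42° = 9.76×10⁻⁵ s⁻¹
In the Southern Hemisphere f is negative: f = −9.76×10⁻⁵ s⁻¹.
Component geostrophic relations (x east, y north):
u_g = −(1/(fρ)) ∂P/∂y,  v_g = (1/(fρ)) ∂P/∂x
u_g = −(2.3×10⁻³)/(−9.76×10⁻⁵ × 1.22) = 19.3 m/s;  v_g = (−3.3×10⁻³)/(−9.76×10⁻⁵ × 1.22) = 27.7 m/s
|V_g| = √(u_g² + v_g²) = 33.8 m/s

34 m/s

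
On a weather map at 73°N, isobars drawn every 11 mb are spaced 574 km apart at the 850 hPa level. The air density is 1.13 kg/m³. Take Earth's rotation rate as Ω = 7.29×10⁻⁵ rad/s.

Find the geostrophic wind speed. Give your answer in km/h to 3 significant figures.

Coriolis parameter at 73°N:
f = 2Ω sin φ = 2 × 7.29×10⁻⁵ × sin 73° = 1.39×10⁻⁴ s⁻¹
Pressure gradient: |∂P/∂n| = 1100 Pa / 574000 m = 1.92×10⁻³ Pa/m
Geostrophic balance (pressure-gradient force = Coriolis force):
V_g = (1/(fρ)) |∂P/∂n| = 1.92×10⁻³ / (1.39×10⁻⁴ × 1.13) = 12.2 m/s
Converting: 12.2 m/s × 3.6 = 43.8 km/h

43.8 km/h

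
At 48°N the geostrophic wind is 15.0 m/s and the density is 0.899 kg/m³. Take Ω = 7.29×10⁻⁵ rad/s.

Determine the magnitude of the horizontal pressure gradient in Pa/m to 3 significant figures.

1.46×10⁻³ Pa/m

Coriolis parameter at 48°N:
f = 2Ω sin φ = 2 × 7.29×10⁻⁵ × sin 48° = 1.08×10⁻⁴ s⁻¹
Geostrophic balance rearranged: |∂P/∂n| = f ρ V_g
|∂P/∂n| = 1.08×10⁻⁴ × 0.899 × 15.0 = 1.46×10⁻³ Pa/m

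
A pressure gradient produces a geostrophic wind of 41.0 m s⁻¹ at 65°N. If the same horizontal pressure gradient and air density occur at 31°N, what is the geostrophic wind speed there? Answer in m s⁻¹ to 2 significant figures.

72 m s⁻¹

With the same pressure gradient and density, V_g ∝ 1/f ∝ 1/sin φ.
V₂ = V₁ · sin φ₁ / sin φ₂ = 41.0 × sin 65° / sin 31°
V₂ = 41.0 × 0.9063/0.5150 = 72 m s⁻¹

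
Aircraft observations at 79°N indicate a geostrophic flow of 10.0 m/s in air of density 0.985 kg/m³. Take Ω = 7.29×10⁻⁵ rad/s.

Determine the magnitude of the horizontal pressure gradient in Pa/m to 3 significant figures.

Coriolis parameter at 79°N:
f = 2Ω sin φ = 2 × 7.29×10⁻⁵ × sin 79° = 1.43×10⁻⁴ s⁻¹
Geostrophic balance rearranged: |∂P/∂n| = f ρ V_g
|∂P/∂n| = 1.43×10⁻⁴ × 0.985 × 10.0 = 1.41×10⁻³ Pa/m

1.41×10⁻³ Pa/m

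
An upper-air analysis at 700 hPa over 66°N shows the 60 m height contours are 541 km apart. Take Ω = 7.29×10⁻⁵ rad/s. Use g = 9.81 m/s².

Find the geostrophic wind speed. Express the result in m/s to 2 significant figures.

8.2 m/s

Coriolis parameter at 66°N:
f = 2Ω sin φ = 2 × 7.29×10⁻⁵ × sin 66° = 1.33×10⁻⁴ s⁻¹
Height gradient: |∂Z/∂n| = 60 m / 541000 m = 1.11×10⁻⁴
On a pressure surface, geostrophic balance gives V_g = (g/f)|∂Z/∂n|:
V_g = 9.81 × 1.11×10⁻⁴ / 1.33×10⁻⁴ = 8.17 m/s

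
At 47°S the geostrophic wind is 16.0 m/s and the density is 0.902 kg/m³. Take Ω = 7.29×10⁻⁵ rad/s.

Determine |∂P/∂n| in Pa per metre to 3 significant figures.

1.54×10⁻³ Pa/m

Coriolis parameter at 47°S:
f = 2Ω sin φ = 2 × 7.29×10⁻⁵ × sin 47° = 1.07×10⁻⁴ s⁻¹
Geostrophic balance rearranged: |∂P/∂n| = f ρ V_g
|∂P/∂n| = 1.07×10⁻⁴ × 0.902 × 16.0 = 1.54×10⁻³ Pa/m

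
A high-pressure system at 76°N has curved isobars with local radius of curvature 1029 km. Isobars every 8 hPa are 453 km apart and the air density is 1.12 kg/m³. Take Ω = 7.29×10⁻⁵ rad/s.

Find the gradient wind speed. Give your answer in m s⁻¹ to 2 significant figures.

12 m s⁻¹

Coriolis parameter at 76°N:
f = 2Ω sin φ = 2 × 7.29×10⁻⁵ × sin 76° = 1.41×10⁻⁴ s⁻¹
Pressure gradient: |∂P/∂n| = 800 Pa / 453000 m = 1.77×10⁻³ Pa/m
Geostrophic speed: V_g = |∂P/∂n|/(fρ) = 1.77×10⁻³/(1.41×10⁻⁴ × 1.12) = 11.1 m/s
Around a high, pressure-gradient force acts outward with centrifugal, so Coriolis balances both:
fV = (1/ρ)|∂P/∂n| + V²/R  →  V² − fR·V + fR·V_g = 0
With fR = 1.41×10⁻⁴ × 1029×10³ m = 146 m/s:
V = [fR − √((fR)² − 4 fR V_g)]/2 = [146 − √(146² − 4×146×11.1)]/2 = 12.2 m/s
Supergeostrophic (V > V_g = 11.1 m/s), as expected around a high.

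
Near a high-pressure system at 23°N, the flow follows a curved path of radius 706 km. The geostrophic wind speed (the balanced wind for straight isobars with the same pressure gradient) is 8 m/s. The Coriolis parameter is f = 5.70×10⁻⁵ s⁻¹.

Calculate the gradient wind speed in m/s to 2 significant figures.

11 m/s

Around a high, pressure-gradient force acts outward with centrifugal, so Coriolis balances both:
fV = (1/ρ)|∂P/∂n| + V²/R  →  V² − fR·V + fR·V_g = 0
With fR = 5.70×10⁻⁵ × 706×10³ m = 40.2 m/s:
V = [fR − √((fR)² − 4 fR V_g)]/2 = [40.2 − √(40.2² − 4×40.2×8)]/2 = 11 m/s
Supergeostrophic (V > V_g = 8 m/s), as expected around a high.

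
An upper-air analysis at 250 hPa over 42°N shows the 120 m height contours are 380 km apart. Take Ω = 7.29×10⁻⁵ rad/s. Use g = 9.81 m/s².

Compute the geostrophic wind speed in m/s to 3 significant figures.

31.8 m/s

Coriolis parameter at 42°N:
f = 2Ω sin φ = 2 × 7.29×10⁻⁵ × sin 42° = 9.76×10⁻⁵ s⁻¹
Height gradient: |∂Z/∂n| = 120 m / 380000 m = 3.16×10⁻⁴
On a pressure surface, geostrophic balance gives V_g = (g/f)|∂Z/∂n|:
V_g = 9.81 × 3.16×10⁻⁴ / 9.76×10⁻⁵ = 31.8 m/s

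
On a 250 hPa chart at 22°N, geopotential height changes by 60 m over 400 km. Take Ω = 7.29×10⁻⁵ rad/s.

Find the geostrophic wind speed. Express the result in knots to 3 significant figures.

52.4 knots

Coriolis parameter at 22°N:
f = 2Ω sin φ = 2 × 7.29×10⁻⁵ × sin 22° = 5.46×10⁻⁵ s⁻¹
Height gradient: |∂Z/∂n| = 60 m / 400000 m = 1.50×10⁻⁴
On a pressure surface, geostrophic balance gives V_g = (g/f)|∂Z/∂n|:
V_g = 9.81 × 1.50×10⁻⁴ / 5.46×10⁻⁵ = 26.9 m/s
Converting: 26.9 m/s × 1.944 = 52.4 knots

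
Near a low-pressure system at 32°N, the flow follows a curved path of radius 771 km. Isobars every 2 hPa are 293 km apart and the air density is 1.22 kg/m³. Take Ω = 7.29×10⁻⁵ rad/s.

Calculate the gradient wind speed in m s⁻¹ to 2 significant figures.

Coriolis parameter at 32°N:
f = 2Ω sin φ = 2 × 7.29×10⁻⁵ × sin 32° = 7.73×10⁻⁵ s⁻¹
Pressure gradient: |∂P/∂n| = 200 Pa / 293000 m = 6.83×10⁻⁴ Pa/m
Geostrophic speed: V_g = |∂P/∂n|/(fρ) = 6.83×10⁻⁴/(7.73×10⁻⁵ × 1.22) = 7.24 m/s
Around a low, centrifugal force acts outward with Coriolis, so pressure-gradient force balances both:
(1/ρ)|∂P/∂n| = fV + V²/R  →  V² + fR·V − fR·V_g = 0
With fR = 7.73×10⁻⁵ × 771×10³ m = 59.6 m/s:
V = [−fR + √((fR)² + 4 fR V_g)]/2 = [−59.6 + √(59.6² + 4×59.6×7.24)]/2 = 6.53 m/s
Subgeostrophic (V < V_g = 7.24 m/s), as expected around a low.

6.5 m s⁻¹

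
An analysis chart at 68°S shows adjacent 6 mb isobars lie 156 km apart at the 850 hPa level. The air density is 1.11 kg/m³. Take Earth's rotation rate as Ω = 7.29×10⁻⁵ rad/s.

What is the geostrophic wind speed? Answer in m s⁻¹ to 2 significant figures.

26 m s⁻¹

Coriolis parameter at 68°S:
f = 2Ω sin φ = 2 × 7.29×10⁻⁵ × sin 68° = 1.35×10⁻⁴ s⁻¹
Pressure gradient: |∂P/∂n| = 600 Pa / 156000 m = 3.85×10⁻³ Pa/m
Geostrophic balance (pressure-gradient force = Coriolis force):
V_g = (1/(fρ)) |∂P/∂n| = 3.85×10⁻³ / (1.35×10⁻⁴ × 1.11) = 25.6 m/s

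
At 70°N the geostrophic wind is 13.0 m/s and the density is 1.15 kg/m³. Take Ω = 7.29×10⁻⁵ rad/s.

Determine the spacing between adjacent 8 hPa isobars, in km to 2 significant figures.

390 km

Coriolis parameter at 70°N:
f = 2Ω sin φ = 2 × 7.29×10⁻⁵ × sin 70° = 1.37×10⁻⁴ s⁻¹
Geostrophic balance rearranged: |∂P/∂n| = f ρ V_g
|∂P/∂n| = 1.37×10⁻⁴ × 1.15 × 13.0 = 2.05×10⁻³ Pa/m
Isobar spacing: Δn = ΔP/|∂P/∂n| = 800 Pa / 2.05×10⁻³ Pa/m = 390576 m ≈ 390 km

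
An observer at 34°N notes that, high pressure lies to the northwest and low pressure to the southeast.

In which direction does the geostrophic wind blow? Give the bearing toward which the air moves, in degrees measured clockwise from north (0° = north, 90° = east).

225°

The pressure-gradient force points toward the southeast (bearing 135°).
Geostrophic balance: in the Northern Hemisphere the Coriolis force deflects motion to the right, so the geostrophic wind blows 90° to the right of the pressure-gradient force (low pressure on the left).
Rotating 135° by 90° clockwise gives 225° — the wind blows toward the southwest.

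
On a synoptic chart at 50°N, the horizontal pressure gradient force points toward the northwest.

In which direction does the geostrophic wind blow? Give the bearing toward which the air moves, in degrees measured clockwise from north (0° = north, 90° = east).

045°

The pressure-gradient force points toward the northwest (bearing 315°).
Geostrophic balance: in the Northern Hemisphere the Coriolis force deflects motion to the right, so the geostrophic wind blows 90° to the right of the pressure-gradient force (low pressure on the left).
Rotating 315° by 90° clockwise gives 045° — the wind blows toward the northeast.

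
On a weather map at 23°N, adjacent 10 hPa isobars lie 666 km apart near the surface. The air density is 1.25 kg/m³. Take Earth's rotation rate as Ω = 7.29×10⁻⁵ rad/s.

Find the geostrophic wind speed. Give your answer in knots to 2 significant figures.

41 knots

Coriolis parameter at 23°N:
f = 2Ω sin φ = 2 × 7.29×10⁻⁵ × sin 23° = 5.70×10⁻⁵ s⁻¹
Pressure gradient: |∂P/∂n| = 1000 Pa / 666000 m = 1.50×10⁻³ Pa/m
Geostrophic balance (pressure-gradient force = Coriolis force):
V_g = (1/(fρ)) |∂P/∂n| = 1.50×10⁻³ / (5.70×10⁻⁵ × 1.25) = 21.1 m/s
Converting: 21.1 m/s × 1.944 = 41 knots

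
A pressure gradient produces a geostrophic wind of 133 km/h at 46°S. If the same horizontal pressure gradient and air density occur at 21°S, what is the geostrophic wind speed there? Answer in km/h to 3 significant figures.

267 km/h

With the same pressure gradient and density, V_g ∝ 1/f ∝ 1/sin φ.
V₂ = V₁ · sin φ₁ / sin φ₂ = 133 × sin 46° / sin 21°
V₂ = 133 × 0.7193/0.3584 = 267 km/h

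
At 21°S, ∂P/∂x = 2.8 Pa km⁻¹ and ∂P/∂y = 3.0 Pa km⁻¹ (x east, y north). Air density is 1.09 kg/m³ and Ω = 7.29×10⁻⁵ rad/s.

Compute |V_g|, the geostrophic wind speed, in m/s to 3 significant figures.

72.1 m/s

Coriolis parameter at 21°S:
f = 2Ω sin φ = 2 × 7.29×10⁻⁵ × sin 21° = 5.23×10⁻⁵ s⁻¹
In the Southern Hemisphere f is negative: f = −5.23×10⁻⁵ s⁻¹.
Component geostrophic relations (x east, y north):
u_g = −(1/(fρ)) ∂P/∂y,  v_g = (1/(fρ)) ∂P/∂x
u_g = −(3.0×10⁻³)/(−5.23×10⁻⁵ × 1.09) = 52.7 m/s;  v_g = (2.8×10⁻³)/(−5.23×10⁻⁵ × 1.09) = −49.2 m/s
|V_g| = √(u_g² + v_g²) = 72.1 m/s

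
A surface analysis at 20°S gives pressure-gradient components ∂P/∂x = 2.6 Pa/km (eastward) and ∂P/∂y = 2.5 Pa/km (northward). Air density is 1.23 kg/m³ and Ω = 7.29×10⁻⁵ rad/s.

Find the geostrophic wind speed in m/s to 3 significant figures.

58.8 m/s

Coriolis parameter at 20°S:
f = 2Ω sin φ = 2 × 7.29×10⁻⁵ × sin 20° = 4.99×10⁻⁵ s⁻¹
In the Southern Hemisphere f is negative: f = −4.99×10⁻⁵ s⁻¹.
Component geostrophic relations (x east, y north):
u_g = −(1/(fρ)) ∂P/∂y,  v_g = (1/(fρ)) ∂P/∂x
u_g = −(2.5×10⁻³)/(−4.99×10⁻⁵ × 1.23) = 40.8 m/s;  v_g = (2.6×10⁻³)/(−4.99×10⁻⁵ × 1.23) = −42.4 m/s
|V_g| = √(u_g² + v_g²) = 58.8 m/s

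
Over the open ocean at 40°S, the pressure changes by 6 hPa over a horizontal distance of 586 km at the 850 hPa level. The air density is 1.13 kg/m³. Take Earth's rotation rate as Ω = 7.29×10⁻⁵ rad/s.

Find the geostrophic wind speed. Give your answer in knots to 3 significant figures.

Coriolis parameter at 40°S:
f = 2Ω sin φ = 2 × 7.29×10⁻⁵ × sin 40° = 9.37×10⁻⁵ s⁻¹
Pressure gradient: |∂P/∂n| = 600 Pa / 586000 m = 1.02×10⁻³ Pa/m
Geostrophic balance (pressure-gradient force = Coriolis force):
V_g = (1/(fρ)) |∂P/∂n| = 1.02×10⁻³ / (9.37×10⁻⁵ × 1.13) = 9.67 m/s
Converting: 9.67 m/s × 1.944 = 18.8 knots

18.8 knots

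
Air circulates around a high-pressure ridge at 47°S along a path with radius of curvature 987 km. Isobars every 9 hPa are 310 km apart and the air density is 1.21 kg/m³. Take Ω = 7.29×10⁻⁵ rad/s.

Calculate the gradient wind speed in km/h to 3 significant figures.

Coriolis parameter at 47°S:
f = 2Ω sin φ = 2 × 7.29×10⁻⁵ × sin 47° = 1.07×10⁻⁴ s⁻¹
Pressure gradient: |∂P/∂n| = 900 Pa / 310000 m = 2.90×10⁻³ Pa/m
Geostrophic speed: V_g = |∂P/∂n|/(fρ) = 2.90×10⁻³/(1.07×10⁻⁴ × 1.21) = 22.5 m/s
Around a high, pressure-gradient force acts outward with centrifugal, so Coriolis balances both:
fV = (1/ρ)|∂P/∂n| + V²/R  →  V² − fR·V + fR·V_g = 0
With fR = 1.07×10⁻⁴ × 987×10³ m = 105 m/s:
V = [fR − √((fR)² − 4 fR V_g)]/2 = [105 − √(105² − 4×105×22.5)]/2 = 32.6 m/s
Supergeostrophic (V > V_g = 22.5 m/s), as expected around a high.
Converting: 32.6 m/s × 3.6 = 117 km/h

117 km/h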